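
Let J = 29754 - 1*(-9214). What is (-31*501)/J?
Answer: -15531/38968 ≈ -0.39856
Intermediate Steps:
J = 38968 (J = 29754 + 9214 = 38968)
(-31*501)/J = -31*501/38968 = -15531*1/38968 = -15531/38968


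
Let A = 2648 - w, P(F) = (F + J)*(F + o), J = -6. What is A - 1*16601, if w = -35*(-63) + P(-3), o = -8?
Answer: -16257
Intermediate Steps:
P(F) = (-8 + F)*(-6 + F) (P(F) = (F - 6)*(F - 8) = (-6 + F)*(-8 + F) = (-8 + F)*(-6 + F))
w = 2304 (w = -35*(-63) + (48 + (-3)**2 - 14*(-3)) = 2205 + (48 + 9 + 42) = 2205 + 99 = 2304)
A = 344 (A = 2648 - 1*2304 = 2648 - 2304 = 344)
A - 1*16601 = 344 - 1*16601 = 344 - 16601 = -16257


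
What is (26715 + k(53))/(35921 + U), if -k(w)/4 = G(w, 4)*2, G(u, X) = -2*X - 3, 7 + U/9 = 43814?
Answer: 26803/430184 ≈ 0.062306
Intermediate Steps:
U = 394263 (U = -63 + 9*43814 = -63 + 394326 = 394263)
G(u, X) = -3 - 2*X
k(w) = 88 (k(w) = -4*(-3 - 2*4)*2 = -4*(-3 - 8)*2 = -(-44)*2 = -4*(-22) = 88)
(26715 + k(53))/(35921 + U) = (26715 + 88)/(35921 + 394263) = 26803/430184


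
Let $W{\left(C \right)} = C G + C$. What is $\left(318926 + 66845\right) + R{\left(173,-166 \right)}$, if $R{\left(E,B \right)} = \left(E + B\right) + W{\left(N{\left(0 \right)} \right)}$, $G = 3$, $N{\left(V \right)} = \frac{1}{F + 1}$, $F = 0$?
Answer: $385782$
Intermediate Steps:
$N{\left(V \right)} = 1$ ($N{\left(V \right)} = \frac{1}{0 + 1} = 1^{-1} = 1$)
$W{\left(C \right)} = 4 C$ ($W{\left(C \right)} = C 3 + C = 3 C + C = 4 C$)
$R{\left(E,B \right)} = 4 + B + E$ ($R{\left(E,B \right)} = \left(E + B\right) + 4 \cdot 1 = \left(B + E\right) + 4 = 4 + B + E$)
$\left(318926 + 66845\right) + R{\left(173,-166 \right)} = \left(318926 + 66845\right) + \left(4 - 166 + 173\right) = 385771 + 11 = 385782$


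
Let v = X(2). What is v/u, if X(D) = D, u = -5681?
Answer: -2/5681 ≈ -0.00035205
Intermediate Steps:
v = 2
v/u = 2/(-5681) = 2*(-1/5681) = -2/5681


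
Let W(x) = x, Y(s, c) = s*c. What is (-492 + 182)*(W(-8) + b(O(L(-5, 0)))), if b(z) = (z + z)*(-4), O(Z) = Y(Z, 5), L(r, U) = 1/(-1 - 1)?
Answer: -3720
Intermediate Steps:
Y(s, c) = c*s
L(r, U) = -1/2 (L(r, U) = 1/(-2) = -1/2)
O(Z) = 5*Z
b(z) = -8*z (b(z) = (2*z)*(-4) = -8*z)
(-492 + 182)*(W(-8) + b(O(L(-5, 0)))) = (-492 + 182)*(-8 - 40*(-1)/2) = -310*(-8 - 8*(-5/2)) = -310*(-8 + 20) = -310*12 = -3720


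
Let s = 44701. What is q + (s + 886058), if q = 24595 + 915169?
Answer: 1870523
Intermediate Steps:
q = 939764
q + (s + 886058) = 939764 + (44701 + 886058) = 939764 + 930759 = 1870523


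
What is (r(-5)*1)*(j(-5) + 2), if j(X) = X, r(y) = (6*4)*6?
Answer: -432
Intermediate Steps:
r(y) = 144 (r(y) = 24*6 = 144)
(r(-5)*1)*(j(-5) + 2) = (144*1)*(-5 + 2) = 144*(-3) = -432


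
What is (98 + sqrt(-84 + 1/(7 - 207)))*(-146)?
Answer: -14308 - 73*I*sqrt(33602)/10 ≈ -14308.0 - 1338.2*I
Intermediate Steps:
(98 + sqrt(-84 + 1/(7 - 207)))*(-146) = (98 + sqrt(-84 + 1/(-200)))*(-146) = (98 + sqrt(-84 - 1/200))*(-146) = (98 + sqrt(-16801/200))*(-146) = (98 + I*sqrt(33602)/20)*(-146) = -14308 - 73*I*sqrt(33602)/10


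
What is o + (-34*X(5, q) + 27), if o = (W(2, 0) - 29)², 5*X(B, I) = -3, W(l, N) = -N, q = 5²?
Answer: 4442/5 ≈ 888.40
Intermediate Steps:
q = 25
X(B, I) = -⅗ (X(B, I) = (⅕)*(-3) = -⅗)
o = 841 (o = (-1*0 - 29)² = (0 - 29)² = (-29)² = 841)
o + (-34*X(5, q) + 27) = 841 + (-34*(-⅗) + 27) = 841 + (102/5 + 27) = 841 + 237/5 = 4442/5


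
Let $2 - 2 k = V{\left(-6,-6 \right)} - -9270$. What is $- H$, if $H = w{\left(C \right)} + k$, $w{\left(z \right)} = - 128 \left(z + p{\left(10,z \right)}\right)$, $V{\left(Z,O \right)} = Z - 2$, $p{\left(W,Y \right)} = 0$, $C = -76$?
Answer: $-5098$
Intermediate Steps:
$V{\left(Z,O \right)} = -2 + Z$
$k = -4630$ ($k = 1 - \frac{\left(-2 - 6\right) - -9270}{2} = 1 - \frac{-8 + 9270}{2} = 1 - 4631 = -4630$)
$w{\left(z \right)} = - 128 z$ ($w{\left(z \right)} = - 128 \left(z + 0\right) = - 128 z$)
$H = 5098$ ($H = \left(-128\right) \left(-76\right) - 4630 = 9728 - 4630 = 5098$)
$- H = \left(-1\right) 5098 = -5098$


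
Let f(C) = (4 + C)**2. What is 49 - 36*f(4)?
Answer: -2255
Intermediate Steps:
49 - 36*f(4) = 49 - 36*(4 + 4)**2 = 49 - 36*8**2 = 49 - 36*64 = 49 - 2304 = -2255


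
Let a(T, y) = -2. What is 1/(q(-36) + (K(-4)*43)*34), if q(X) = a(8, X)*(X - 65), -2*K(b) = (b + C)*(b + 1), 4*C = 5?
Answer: -4/23315 ≈ -0.00017156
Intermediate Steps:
C = 5/4 (C = (1/4)*5 = 5/4 ≈ 1.2500)
K(b) = -(1 + b)*(5/4 + b)/2 (K(b) = -(b + 5/4)*(b + 1)/2 = -(5/4 + b)*(1 + b)/2 = -(1 + b)*(5/4 + b)/2)
q(X) = 130 - 2*X (q(X) = -2*(X - 65) = -2*(-65 + X) = 130 - 2*X)
1/(q(-36) + (K(-4)*43)*34) = 1/((130 - 2*(-36)) + ((-5/8 - 9/8*(-4) - 1/2*(-4)**2)*43)*34) = 1/((130 + 72) + ((-5/8 + 9/2 - 1/2*16)*43)*34) = 1/(202 + ((-5/8 + 9/2 - 8)*43)*34) = 1/(202 - 33/8*43*34) = 1/(202 - 1419/8*34) = 1/(202 - 24123/4) = 1/(-23315/4) = -4/23315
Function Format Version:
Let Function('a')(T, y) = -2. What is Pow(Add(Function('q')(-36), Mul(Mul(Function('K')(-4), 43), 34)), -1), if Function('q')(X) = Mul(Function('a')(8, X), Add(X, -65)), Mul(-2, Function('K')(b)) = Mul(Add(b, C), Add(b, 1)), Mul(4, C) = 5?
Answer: Rational(-4, 23315) ≈ -0.00017156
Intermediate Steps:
C = Rational(5, 4) (C = Mul(Rational(1, 4), 5) = Rational(5, 4) ≈ 1.2500)
Function('K')(b) = Mul(Rational(-1, 2), Add(1, b), Add(Rational(5, 4), b)) (Function('K')(b) = Mul(Rational(-1, 2), Mul(Add(b, Rational(5, 4)), Add(b, 1))) = Mul(Rational(-1, 2), Mul(Add(Rational(5, 4), b), Add(1, b))) = Mul(Rational(-1, 2), Mul(Add(1, b), Add(Rational(5, 4), b))) = Mul(Rational(-1, 2), Add(1, b), Add(Rational(5, 4), b)))
Function('q')(X) = Add(130, Mul(-2, X)) (Function('q')(X) = Mul(-2, Add(X, -65)) = Mul(-2, Add(-65, X)) = Add(130, Mul(-2, X)))
Pow(Add(Function('q')(-36), Mul(Mul(Function('K')(-4), 43), 34)), -1) = Pow(Add(Add(130, Mul(-2, -36)), Mul(Mul(Add(Rational(-5, 8), Mul(Rational(-9, 8), -4), Mul(Rational(-1, 2), Pow(-4, 2))), 43), 34)), -1) = Pow(Add(Add(130, 72), Mul(Mul(Add(Rational(-5, 8), Rational(9, 2), Mul(Rational(-1, 2), 16)), 43), 34)), -1) = Pow(Add(202, Mul(Mul(Add(Rational(-5, 8), Rational(9, 2), -8), 43), 34)), -1) = Pow(Add(202, Mul(Mul(Rational(-33, 8), 43), 34)), -1) = Pow(Add(202, Mul(Rational(-1419, 8), 34)), -1) = Pow(Add(202, Rational(-24123, 4)), -1) = Pow(Rational(-23315, 4), -1) = Rational(-4, 23315)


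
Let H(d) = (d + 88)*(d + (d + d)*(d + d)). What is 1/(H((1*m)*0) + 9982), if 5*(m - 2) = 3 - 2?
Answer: 1/9982 ≈ 0.00010018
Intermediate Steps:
m = 11/5 (m = 2 + (3 - 2)/5 = 2 + (⅕)*1 = 2 + ⅕ = 11/5 ≈ 2.2000)
H(d) = (88 + d)*(d + 4*d²) (H(d) = (88 + d)*(d + (2*d)*(2*d)) = (88 + d)*(d + 4*d²))
1/(H((1*m)*0) + 9982) = 1/(((1*(11/5))*0)*(88 + 4*((1*(11/5))*0)² + 353*((1*(11/5))*0)) + 9982) = 1/(((11/5)*0)*(88 + 4*((11/5)*0)² + 353*((11/5)*0)) + 9982) = 1/(0*(88 + 4*0² + 353*0) + 9982) = 1/(0*(88 + 4*0 + 0) + 9982) = 1/(0*(88 + 0 + 0) + 9982) = 1/(0*88 + 9982) = 1/(0 + 9982) = 1/9982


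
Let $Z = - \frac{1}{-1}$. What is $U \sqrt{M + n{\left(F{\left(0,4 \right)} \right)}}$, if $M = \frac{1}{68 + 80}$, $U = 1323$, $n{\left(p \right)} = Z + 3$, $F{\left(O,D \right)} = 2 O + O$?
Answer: $\frac{1323 \sqrt{21941}}{74} \approx 2648.2$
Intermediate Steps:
$Z = 1$ ($Z = \left(-1\right) \left(-1\right) = 1$)
$F{\left(O,D \right)} = 3 O$
$n{\left(p \right)} = 4$ ($n{\left(p \right)} = 1 + 3 = 4$)
$M = \frac{1}{148} \approx 0.0067568$
$U \sqrt{M + n{\left(F{\left(0,4 \right)} \right)}} = 1323 \sqrt{\frac{1}{148} + 4} = 1323 \sqrt{\frac{593}{148}} = 1323 \frac{\sqrt{21941}}{74} = \frac{1323 \sqrt{21941}}{74}$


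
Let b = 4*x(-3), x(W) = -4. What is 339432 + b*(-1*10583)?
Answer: 508760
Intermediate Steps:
b = -16 (b = 4*(-4) = -16)
339432 + b*(-1*10583) = 339432 - (-16)*10583 = 339432 - 16*(-10583) = 339432 + 169328 = 508760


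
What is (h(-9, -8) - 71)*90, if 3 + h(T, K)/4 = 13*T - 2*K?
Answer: -43830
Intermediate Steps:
h(T, K) = -12 - 8*K + 52*T (h(T, K) = -12 + 4*(13*T - 2*K) = -12 + 4*(-2*K + 13*T) = -12 + (-8*K + 52*T) = -12 - 8*K + 52*T)
(h(-9, -8) - 71)*90 = ((-12 - 8*(-8) + 52*(-9)) - 71)*90 = ((-12 + 64 - 468) - 71)*90 = (-416 - 71)*90 = -487*90 = -43830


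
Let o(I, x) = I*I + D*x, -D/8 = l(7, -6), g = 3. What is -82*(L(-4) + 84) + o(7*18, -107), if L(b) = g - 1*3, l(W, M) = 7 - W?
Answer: 8988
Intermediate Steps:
D = 0 (D = -8*(7 - 1*7) = -8*(7 - 7) = -8*0 = 0)
L(b) = 0 (L(b) = 3 - 1*3 = 3 - 3 = 0)
o(I, x) = I² (o(I, x) = I*I + 0*x = I² + 0 = I²)
-82*(L(-4) + 84) + o(7*18, -107) = -82*(0 + 84) + (7*18)² = -82*84 + 126² = -6888 + 15876 = 8988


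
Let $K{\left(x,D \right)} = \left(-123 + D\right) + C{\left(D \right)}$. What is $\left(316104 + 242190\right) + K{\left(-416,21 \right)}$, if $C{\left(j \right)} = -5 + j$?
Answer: $558208$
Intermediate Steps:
$K{\left(x,D \right)} = -128 + 2 D$ ($K{\left(x,D \right)} = \left(-123 + D\right) + \left(-5 + D\right) = -128 + 2 D$)
$\left(316104 + 242190\right) + K{\left(-416,21 \right)} = \left(316104 + 242190\right) + \left(-128 + 2 \cdot 21\right) = 558294 + \left(-128 + 42\right) = 558294 - 86 = 558208$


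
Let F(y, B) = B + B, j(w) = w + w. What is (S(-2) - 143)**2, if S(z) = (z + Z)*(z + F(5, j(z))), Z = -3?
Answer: 8649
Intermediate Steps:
j(w) = 2*w
F(y, B) = 2*B
S(z) = 5*z*(-3 + z) (S(z) = (z - 3)*(z + 2*(2*z)) = (-3 + z)*(z + 4*z) = (-3 + z)*(5*z) = 5*z*(-3 + z))
(S(-2) - 143)**2 = (5*(-2)*(-3 - 2) - 143)**2 = (5*(-2)*(-5) - 143)**2 = (50 - 143)**2 = (-93)**2 = 8649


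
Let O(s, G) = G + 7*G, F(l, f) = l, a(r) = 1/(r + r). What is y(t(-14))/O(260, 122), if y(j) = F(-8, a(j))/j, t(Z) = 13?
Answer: -1/1586 ≈ -0.00063052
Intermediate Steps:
a(r) = 1/(2*r)
O(s, G) = 8*G
y(j) = -8/j
y(t(-14))/O(260, 122) = (-8/13)/((8*122)) = -8*1/13/976 = -8/13*1/976 = -1/1586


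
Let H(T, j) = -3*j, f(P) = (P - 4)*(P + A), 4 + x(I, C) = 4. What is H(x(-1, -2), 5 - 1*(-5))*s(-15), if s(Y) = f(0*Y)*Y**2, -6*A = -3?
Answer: 13500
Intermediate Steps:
A = 1/2 (A = -1/6*(-3) = 1/2 ≈ 0.50000)
x(I, C) = 0 (x(I, C) = -4 + 4 = 0)
f(P) = (1/2 + P)*(-4 + P) (f(P) = (P - 4)*(P + 1/2) = (-4 + P)*(1/2 + P) = (1/2 + P)*(-4 + P))
s(Y) = -2*Y**2 (s(Y) = (-2 + (0*Y)**2 - 0*Y)*Y**2 = (-2 + 0**2 - 7/2*0)*Y**2 = (-2 + 0 + 0)*Y**2 = -2*Y**2)
H(x(-1, -2), 5 - 1*(-5))*s(-15) = (-3*(5 - 1*(-5)))*(-2*(-15)**2) = (-3*(5 + 5))*(-2*225) = -3*10*(-450) = -30*(-450) = 13500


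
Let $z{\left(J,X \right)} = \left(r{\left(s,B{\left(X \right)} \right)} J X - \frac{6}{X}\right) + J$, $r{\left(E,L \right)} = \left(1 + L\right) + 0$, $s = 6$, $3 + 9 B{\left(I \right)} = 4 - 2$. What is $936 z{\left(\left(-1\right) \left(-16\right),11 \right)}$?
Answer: $\frac{1769872}{11} \approx 1.609 \cdot 10^{5}$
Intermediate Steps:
$B{\left(I \right)} = - \frac{1}{9}$ ($B{\left(I \right)} = - \frac{1}{3} + \frac{4 - 2}{9} = - \frac{1}{3} + \frac{1}{9} \cdot 2 = - \frac{1}{3} + \frac{2}{9} = - \frac{1}{9}$)
$r{\left(E,L \right)} = 1 + L$
$z{\left(J,X \right)} = J - \frac{6}{X} + \frac{8 J X}{9}$ ($z{\left(J,X \right)} = \left(\left(1 - \frac{1}{9}\right) J X - \frac{6}{X}\right) + J = \left(\frac{8 J}{9} X - \frac{6}{X}\right) + J = \left(\frac{8 J X}{9} - \frac{6}{X}\right) + J = \left(- \frac{6}{X} + \frac{8 J X}{9}\right) + J = J - \frac{6}{X} + \frac{8 J X}{9}$)
$936 z{\left(\left(-1\right) \left(-16\right),11 \right)} = 936 \left(\left(-1\right) \left(-16\right) - \frac{6}{11} + \frac{8}{9} \left(\left(-1\right) \left(-16\right)\right) 11\right) = 936 \left(16 - \frac{6}{11} + \frac{8}{9} \cdot 16 \cdot 11\right) = 936 \left(16 - \frac{6}{11} + \frac{1408}{9}\right) = 936 \cdot \frac{17018}{99} = \frac{1769872}{11}$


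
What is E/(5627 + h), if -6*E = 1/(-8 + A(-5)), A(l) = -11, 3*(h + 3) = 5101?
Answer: 1/834974 ≈ 1.1976e-6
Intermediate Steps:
h = 5092/3 (h = -3 + (⅓)*5101 = -3 + 5101/3 = 5092/3 ≈ 1697.3)
E = 1/114 (E = -1/(6*(-8 - 11)) = -⅙/(-19) = -⅙*(-1/19) = 1/114 ≈ 0.0087719)
E/(5627 + h) = 1/(114*(5627 + 5092/3)) = 1/(114*(21973/3)) = (1/114)*(3/21973) = 1/834974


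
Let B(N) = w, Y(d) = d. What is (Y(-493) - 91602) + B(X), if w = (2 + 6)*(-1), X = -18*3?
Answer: -92103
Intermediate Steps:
X = -54
w = -8 (w = 8*(-1) = -8)
B(N) = -8
(Y(-493) - 91602) + B(X) = (-493 - 91602) - 8 = -92095 - 8 = -92103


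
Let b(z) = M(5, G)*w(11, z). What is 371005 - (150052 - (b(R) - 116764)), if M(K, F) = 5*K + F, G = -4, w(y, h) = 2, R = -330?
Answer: 104231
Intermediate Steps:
M(K, F) = F + 5*K
b(z) = 42 (b(z) = (-4 + 5*5)*2 = (-4 + 25)*2 = 21*2 = 42)
371005 - (150052 - (b(R) - 116764)) = 371005 - (150052 - (42 - 116764)) = 371005 - (150052 - 1*(-116722)) = 371005 - (150052 + 116722) = 371005 - 1*266774 = 371005 - 266774 = 104231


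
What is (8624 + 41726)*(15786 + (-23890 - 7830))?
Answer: -802276900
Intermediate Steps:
(8624 + 41726)*(15786 + (-23890 - 7830)) = 50350*(15786 - 31720) = 50350*(-15934) = -802276900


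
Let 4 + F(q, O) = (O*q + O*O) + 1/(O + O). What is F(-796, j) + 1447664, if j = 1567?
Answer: 8323330479/3134 ≈ 2.6558e+6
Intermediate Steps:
F(q, O) = -4 + O² + 1/(2*O) + O*q (F(q, O) = -4 + ((O*q + O*O) + 1/(O + O)) = -4 + ((O*q + O²) + 1/(2*O)) = -4 + ((O² + O*q) + 1/(2*O)) = -4 + (O² + 1/(2*O) + O*q) = -4 + O² + 1/(2*O) + O*q)
F(-796, j) + 1447664 = (-4 + 1567² + (½)/1567 + 1567*(-796)) + 1447664 = (-4 + 2455489 + (½)*(1/1567) - 1247332) + 1447664 = (-4 + 2455489 + 1/3134 - 1247332) + 1447664 = 3786351503/3134 + 1447664 = 8323330479/3134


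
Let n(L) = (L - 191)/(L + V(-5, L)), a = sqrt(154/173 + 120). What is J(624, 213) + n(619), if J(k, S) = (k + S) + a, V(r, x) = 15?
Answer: 265543/317 + sqrt(3618122)/173 ≈ 848.67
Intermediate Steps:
a = sqrt(3618122)/173 (a = sqrt(154*(1/173) + 120) = sqrt(154/173 + 120) = sqrt(20914/173) = sqrt(3618122)/173 ≈ 10.995)
J(k, S) = S + k + sqrt(3618122)/173 (J(k, S) = (k + S) + sqrt(3618122)/173 = (S + k) + sqrt(3618122)/173 = S + k + sqrt(3618122)/173)
n(L) = (-191 + L)/(15 + L) (n(L) = (L - 191)/(L + 15) = (-191 + L)/(15 + L))
J(624, 213) + n(619) = (213 + 624 + sqrt(3618122)/173) + (-191 + 619)/(15 + 619) = (837 + sqrt(3618122)/173) + 428/634 = (837 + sqrt(3618122)/173) + (1/634)*428 = (837 + sqrt(3618122)/173) + 214/317 = 265543/317 + sqrt(3618122)/173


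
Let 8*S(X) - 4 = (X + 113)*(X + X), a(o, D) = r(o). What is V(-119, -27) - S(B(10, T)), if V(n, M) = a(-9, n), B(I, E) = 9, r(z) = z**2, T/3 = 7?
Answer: -194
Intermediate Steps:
T = 21 (T = 3*7 = 21)
a(o, D) = o**2
V(n, M) = 81 (V(n, M) = (-9)**2 = 81)
S(X) = 1/2 + X*(113 + X)/4 (S(X) = 1/2 + ((X + 113)*(X + X))/8 = 1/2 + ((113 + X)*(2*X))/8 = 1/2 + (2*X*(113 + X))/8 = 1/2 + X*(113 + X)/4)
V(-119, -27) - S(B(10, T)) = 81 - (1/2 + (1/4)*9**2 + (113/4)*9) = 81 - (1/2 + (1/4)*81 + 1017/4) = 81 - (1/2 + 81/4 + 1017/4) = 81 - 1*275 = 81 - 275 = -194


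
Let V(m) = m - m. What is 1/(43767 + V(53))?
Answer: 1/43767 ≈ 2.2848e-5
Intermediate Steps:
V(m) = 0
1/(43767 + V(53)) = 1/(43767 + 0) = 1/43767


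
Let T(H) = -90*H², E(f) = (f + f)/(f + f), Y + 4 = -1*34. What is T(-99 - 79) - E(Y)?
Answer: -2851561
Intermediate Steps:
Y = -38 (Y = -4 - 1*34 = -4 - 34 = -38)
E(f) = 1 (E(f) = (2*f)/((2*f)) = (2*f)*(1/(2*f)) = 1)
T(-99 - 79) - E(Y) = -90*(-99 - 79)² - 1*1 = -90*(-178)² - 1 = -90*31684 - 1 = -2851560 - 1 = -2851561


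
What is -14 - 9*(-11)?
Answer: 85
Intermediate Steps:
-14 - 9*(-11) = -14 + 99 = 85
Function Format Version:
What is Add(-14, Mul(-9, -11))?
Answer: 85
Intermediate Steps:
Add(-14, Mul(-9, -11)) = Add(-14, 99) = 85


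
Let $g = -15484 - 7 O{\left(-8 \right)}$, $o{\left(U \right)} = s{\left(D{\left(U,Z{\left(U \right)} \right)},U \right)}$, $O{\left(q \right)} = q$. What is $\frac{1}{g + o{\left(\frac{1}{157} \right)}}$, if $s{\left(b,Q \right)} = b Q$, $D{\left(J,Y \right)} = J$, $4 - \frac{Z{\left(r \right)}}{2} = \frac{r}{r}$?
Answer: $- \frac{24649}{380284771} \approx -6.4817 \cdot 10^{-5}$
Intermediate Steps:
$Z{\left(r \right)} = 6$ ($Z{\left(r \right)} = 8 - 2 \frac{r}{r} = 8 - 2 = 6$)
$s{\left(b,Q \right)} = Q b$
$o{\left(U \right)} = U^{2}$ ($o{\left(U \right)} = U U = U^{2}$)
$g = -15428$ ($g = -15484 - -56 = -15484 + 56 = -15428$)
$\frac{1}{g + o{\left(\frac{1}{157} \right)}} = \frac{1}{-15428 + \left(\frac{1}{157}\right)^{2}} = \frac{1}{-15428 + \frac{1}{24649}} = \frac{1}{- \frac{380284771}{24649}} = - \frac{24649}{380284771}$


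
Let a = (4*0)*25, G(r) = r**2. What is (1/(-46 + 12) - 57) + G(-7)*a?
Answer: -1939/34 ≈ -57.029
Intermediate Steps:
a = 0 (a = 0*25 = 0)
(1/(-46 + 12) - 57) + G(-7)*a = (1/(-46 + 12) - 57) + (-7)**2*0 = (1/(-34) - 57) + 49*0 = (-1/34 - 57) + 0 = -1939/34 + 0 = -1939/34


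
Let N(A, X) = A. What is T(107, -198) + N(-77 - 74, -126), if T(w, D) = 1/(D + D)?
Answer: -59797/396 ≈ -151.00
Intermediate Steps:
T(w, D) = 1/(2*D)
T(107, -198) + N(-77 - 74, -126) = (½)/(-198) + (-77 - 74) = (½)*(-1/198) - 151 = -1/396 - 151 = -59797/396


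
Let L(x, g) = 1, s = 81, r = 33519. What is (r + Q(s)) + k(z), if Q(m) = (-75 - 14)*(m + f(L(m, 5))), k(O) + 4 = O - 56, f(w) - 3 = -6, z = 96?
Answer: 26613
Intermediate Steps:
f(w) = -3 (f(w) = 3 - 6 = -3)
k(O) = -60 + O (k(O) = -4 + (O - 56) = -4 + (-56 + O) = -60 + O)
Q(m) = 267 - 89*m (Q(m) = (-75 - 14)*(m - 3) = -89*(-3 + m) = 267 - 89*m)
(r + Q(s)) + k(z) = (33519 + (267 - 89*81)) + (-60 + 96) = (33519 + (267 - 7209)) + 36 = (33519 - 6942) + 36 = 26577 + 36 = 26613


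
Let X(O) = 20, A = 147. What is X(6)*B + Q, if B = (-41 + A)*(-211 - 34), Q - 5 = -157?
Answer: -519552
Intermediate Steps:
Q = -152 (Q = 5 - 157 = -152)
B = -25970 (B = (-41 + 147)*(-211 - 34) = 106*(-245) = -25970)
X(6)*B + Q = 20*(-25970) - 152 = -519400 - 152 = -519552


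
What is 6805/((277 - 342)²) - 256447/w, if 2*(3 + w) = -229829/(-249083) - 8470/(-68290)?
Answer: 1992464348861463/19241909050 ≈ 1.0355e+5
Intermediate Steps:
w = -4212725650/1700987807 (w = -3 + (-229829/(-249083) - 8470/(-68290))/2 = -3 + (-229829*(-1/249083) - 8470*(-1/68290))/2 = -3 + (229829/249083 + 847/6829)/2 = -3 + (½)*(1780475542/1700987807) = -3 + 890237771/1700987807 = -4212725650/1700987807 ≈ -2.4766)
6805/((277 - 342)²) - 256447/w = 6805/((277 - 342)²) - 256447/(-4212725650/1700987807) = 6805/((-65)²) - 256447*(-1700987807/4212725650) = 6805/4225 + 11789546490317/113857450 = 6805*(1/4225) + 11789546490317/113857450 = 1361/845 + 11789546490317/113857450 = 1992464348861463/19241909050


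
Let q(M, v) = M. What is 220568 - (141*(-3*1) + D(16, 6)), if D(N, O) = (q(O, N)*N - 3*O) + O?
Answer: 220907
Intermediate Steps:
D(N, O) = -2*O + N*O (D(N, O) = (O*N - 3*O) + O = (N*O - 3*O) + O = (-3*O + N*O) + O = -2*O + N*O)
220568 - (141*(-3*1) + D(16, 6)) = 220568 - (141*(-3*1) + 6*(-2 + 16)) = 220568 - (141*(-3) + 6*14) = 220568 - (-423 + 84) = 220568 - 1*(-339) = 220568 + 339 = 220907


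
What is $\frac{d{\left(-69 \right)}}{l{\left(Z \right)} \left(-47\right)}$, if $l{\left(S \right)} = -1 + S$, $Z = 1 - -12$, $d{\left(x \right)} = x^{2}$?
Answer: $- \frac{1587}{188} \approx -8.4415$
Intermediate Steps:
$Z = 13$ ($Z = 1 + 12 = 13$)
$\frac{d{\left(-69 \right)}}{l{\left(Z \right)} \left(-47\right)} = \frac{\left(-69\right)^{2}}{\left(-1 + 13\right) \left(-47\right)} = \frac{4761}{12 \left(-47\right)} = \frac{4761}{-564} = 4761 \left(- \frac{1}{564}\right) = - \frac{1587}{188}$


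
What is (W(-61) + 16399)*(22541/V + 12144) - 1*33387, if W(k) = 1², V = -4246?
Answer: 422564359999/2123 ≈ 1.9904e+8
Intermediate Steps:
W(k) = 1
(W(-61) + 16399)*(22541/V + 12144) - 1*33387 = (1 + 16399)*(22541/(-4246) + 12144) - 1*33387 = 16400*(22541*(-1/4246) + 12144) - 33387 = 16400*(-22541/4246 + 12144) - 33387 = 16400*(51540883/4246) - 33387 = 422635240600/2123 - 33387 = 422564359999/2123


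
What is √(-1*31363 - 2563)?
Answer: I*√33926 ≈ 184.19*I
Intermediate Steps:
√(-1*31363 - 2563) = √(-31363 - 2563) = √(-33926) = I*√33926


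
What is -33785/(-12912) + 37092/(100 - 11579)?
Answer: -91113889/148216848 ≈ -0.61473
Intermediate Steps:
-33785/(-12912) + 37092/(100 - 11579) = -33785*(-1/12912) + 37092/(-11479) = 33785/12912 + 37092*(-1/11479) = 33785/12912 - 37092/11479 = -91113889/148216848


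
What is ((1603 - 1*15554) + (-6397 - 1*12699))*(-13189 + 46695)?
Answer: -1107272782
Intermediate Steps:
((1603 - 1*15554) + (-6397 - 1*12699))*(-13189 + 46695) = ((1603 - 15554) + (-6397 - 12699))*33506 = (-13951 - 19096)*33506 = -33047*33506 = -1107272782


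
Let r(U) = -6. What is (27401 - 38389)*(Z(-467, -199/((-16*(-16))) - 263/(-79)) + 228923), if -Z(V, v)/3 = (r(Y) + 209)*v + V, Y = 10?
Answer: -12709390829011/5056 ≈ -2.5137e+9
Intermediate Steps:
Z(V, v) = -609*v - 3*V (Z(V, v) = -3*((-6 + 209)*v + V) = -3*(203*v + V) = -3*(V + 203*v) = -609*v - 3*V)
(27401 - 38389)*(Z(-467, -199/((-16*(-16))) - 263/(-79)) + 228923) = (27401 - 38389)*((-609*(-199/((-16*(-16))) - 263/(-79)) - 3*(-467)) + 228923) = -10988*((-609*(-199/256 - 263*(-1/79)) + 1401) + 228923) = -10988*((-609*(-199*1/256 + 263/79) + 1401) + 228923) = -10988*((-609*(-199/256 + 263/79) + 1401) + 228923) = -10988*((-609*51607/20224 + 1401) + 228923) = -10988*((-31428663/20224 + 1401) + 228923) = -10988*(-3094839/20224 + 228923) = -10988*4626643913/20224 = -12709390829011/5056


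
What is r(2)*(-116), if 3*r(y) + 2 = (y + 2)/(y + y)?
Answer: 116/3 ≈ 38.667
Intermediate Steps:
r(y) = -⅔ + (2 + y)/(6*y) (r(y) = -⅔ + ((y + 2)/(y + y))/3 = -⅔ + ((2 + y)/((2*y)))/3 = -⅔ + ((2 + y)*(1/(2*y)))/3 = -⅔ + ((2 + y)/(2*y))/3 = -⅔ + (2 + y)/(6*y))
r(2)*(-116) = ((⅙)*(2 - 3*2)/2)*(-116) = ((⅙)*(½)*(2 - 6))*(-116) = ((⅙)*(½)*(-4))*(-116) = -⅓*(-116) = 116/3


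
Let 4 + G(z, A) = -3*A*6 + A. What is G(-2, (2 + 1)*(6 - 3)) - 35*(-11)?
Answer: 228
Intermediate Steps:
G(z, A) = -4 - 17*A (G(z, A) = -4 + (-3*A*6 + A) = -4 + (-18*A + A) = -4 - 17*A)
G(-2, (2 + 1)*(6 - 3)) - 35*(-11) = (-4 - 17*(2 + 1)*(6 - 3)) - 35*(-11) = (-4 - 51*3) + 385 = (-4 - 17*9) + 385 = (-4 - 153) + 385 = -157 + 385 = 228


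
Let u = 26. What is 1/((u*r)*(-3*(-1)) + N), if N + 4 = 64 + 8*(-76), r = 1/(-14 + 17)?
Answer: -1/522 ≈ -0.0019157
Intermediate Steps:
r = ⅓ (r = 1/3 = ⅓ ≈ 0.33333)
N = -548 (N = -4 + (64 + 8*(-76)) = -4 + (64 - 608) = -4 - 544 = -548)
1/((u*r)*(-3*(-1)) + N) = 1/((26*(⅓))*(-3*(-1)) - 548) = 1/((26/3)*3 - 548) = 1/(26 - 548) = 1/(-522) = -1/522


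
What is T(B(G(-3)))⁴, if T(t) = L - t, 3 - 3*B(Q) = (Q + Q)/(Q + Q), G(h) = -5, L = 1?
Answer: 1/81 ≈ 0.012346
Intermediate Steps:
B(Q) = ⅔ (B(Q) = 1 - (Q + Q)/(3*(Q + Q)) = 1 - 2*Q/(3*(2*Q)) = 1 - 2*Q*1/(2*Q)/3 = 1 - ⅓*1 = 1 - ⅓ = ⅔)
T(t) = 1 - t
T(B(G(-3)))⁴ = (1 - 1*⅔)⁴ = (1 - ⅔)⁴ = (⅓)⁴ = 1/81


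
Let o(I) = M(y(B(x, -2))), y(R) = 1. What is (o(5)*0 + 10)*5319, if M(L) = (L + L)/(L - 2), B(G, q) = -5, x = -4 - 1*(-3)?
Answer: 53190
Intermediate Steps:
x = -1 (x = -4 + 3 = -1)
M(L) = 2*L/(-2 + L) (M(L) = (2*L)/(-2 + L) = 2*L/(-2 + L))
o(I) = -2 (o(I) = 2*1/(-2 + 1) = 2*1/(-1) = 2*1*(-1) = -2)
(o(5)*0 + 10)*5319 = (-2*0 + 10)*5319 = (0 + 10)*5319 = 10*5319 = 53190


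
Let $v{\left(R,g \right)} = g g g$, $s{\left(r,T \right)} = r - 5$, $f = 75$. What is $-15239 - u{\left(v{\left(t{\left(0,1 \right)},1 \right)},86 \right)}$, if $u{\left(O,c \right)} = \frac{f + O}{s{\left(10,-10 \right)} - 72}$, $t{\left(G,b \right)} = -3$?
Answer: $- \frac{1020937}{67} \approx -15238.0$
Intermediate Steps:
$s{\left(r,T \right)} = -5 + r$
$v{\left(R,g \right)} = g^{3}$ ($v{\left(R,g \right)} = g^{2} g = g^{3}$)
$u{\left(O,c \right)} = - \frac{75}{67} - \frac{O}{67}$ ($u{\left(O,c \right)} = \frac{75 + O}{\left(-5 + 10\right) - 72} = \frac{75 + O}{5 - 72} = \frac{75 + O}{-67} = \left(75 + O\right) \left(- \frac{1}{67}\right) = - \frac{75}{67} - \frac{O}{67}$)
$-15239 - u{\left(v{\left(t{\left(0,1 \right)},1 \right)},86 \right)} = -15239 - \left(- \frac{75}{67} - \frac{1^{3}}{67}\right) = -15239 - \left(- \frac{75}{67} - \frac{1}{67}\right) = -15239 - - \frac{76}{67} = -15239 + \frac{76}{67} = - \frac{1020937}{67}$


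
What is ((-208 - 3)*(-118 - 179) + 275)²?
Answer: 3961695364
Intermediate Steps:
((-208 - 3)*(-118 - 179) + 275)² = (-211*(-297) + 275)² = (62667 + 275)² = 62942² = 3961695364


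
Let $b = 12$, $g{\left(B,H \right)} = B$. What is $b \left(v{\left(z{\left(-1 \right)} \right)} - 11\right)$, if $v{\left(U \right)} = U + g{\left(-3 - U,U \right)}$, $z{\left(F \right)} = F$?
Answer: $-168$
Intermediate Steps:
$v{\left(U \right)} = -3$ ($v{\left(U \right)} = U - \left(3 + U\right) = -3$)
$b \left(v{\left(z{\left(-1 \right)} \right)} - 11\right) = 12 \left(-3 - 11\right) = 12 \left(-14\right) = -168$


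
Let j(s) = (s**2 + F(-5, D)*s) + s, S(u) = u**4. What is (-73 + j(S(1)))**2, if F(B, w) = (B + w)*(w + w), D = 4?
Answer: 6241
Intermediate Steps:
F(B, w) = 2*w*(B + w) (F(B, w) = (B + w)*(2*w) = 2*w*(B + w))
j(s) = s**2 - 7*s (j(s) = (s**2 + (2*4*(-5 + 4))*s) + s = (s**2 + (2*4*(-1))*s) + s = (s**2 - 8*s) + s = s**2 - 7*s)
(-73 + j(S(1)))**2 = (-73 + 1**4*(-7 + 1**4))**2 = (-73 + 1*(-7 + 1))**2 = (-73 + 1*(-6))**2 = (-73 - 6)**2 = (-79)**2 = 6241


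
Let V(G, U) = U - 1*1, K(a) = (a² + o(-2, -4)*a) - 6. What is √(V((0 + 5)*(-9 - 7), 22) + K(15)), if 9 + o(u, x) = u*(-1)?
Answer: 3*√15 ≈ 11.619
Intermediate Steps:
o(u, x) = -9 - u (o(u, x) = -9 + u*(-1) = -9 - u)
K(a) = -6 + a² - 7*a (K(a) = (a² + (-9 - 1*(-2))*a) - 6 = (a² + (-9 + 2)*a) - 6 = (a² - 7*a) - 6 = -6 + a² - 7*a)
V(G, U) = -1 + U (V(G, U) = U - 1 = -1 + U)
√(V((0 + 5)*(-9 - 7), 22) + K(15)) = √((-1 + 22) + (-6 + 15² - 7*15)) = √(21 + (-6 + 225 - 105)) = √(21 + 114) = √135 = 3*√15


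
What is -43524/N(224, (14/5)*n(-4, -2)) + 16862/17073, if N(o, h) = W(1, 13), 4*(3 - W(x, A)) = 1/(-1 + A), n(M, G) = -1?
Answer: -2743513910/187803 ≈ -14608.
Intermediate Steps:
W(x, A) = 3 - 1/(4*(-1 + A))
N(o, h) = 143/48 (N(o, h) = (-13 + 12*13)/(4*(-1 + 13)) = (1/4)*(-13 + 156)/12 = (1/4)*(1/12)*143 = 143/48)
-43524/N(224, (14/5)*n(-4, -2)) + 16862/17073 = -43524/143/48 + 16862/17073 = -43524*48/143 + 16862*(1/17073) = -160704/11 + 16862/17073 = -2743513910/187803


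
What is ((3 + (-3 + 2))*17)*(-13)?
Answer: -442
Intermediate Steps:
((3 + (-3 + 2))*17)*(-13) = ((3 - 1)*17)*(-13) = (2*17)*(-13) = 34*(-13) = -442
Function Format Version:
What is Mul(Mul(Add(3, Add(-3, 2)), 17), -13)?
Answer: -442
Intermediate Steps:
Mul(Mul(Add(3, Add(-3, 2)), 17), -13) = Mul(Mul(Add(3, -1), 17), -13) = Mul(Mul(2, 17), -13) = Mul(34, -13) = -442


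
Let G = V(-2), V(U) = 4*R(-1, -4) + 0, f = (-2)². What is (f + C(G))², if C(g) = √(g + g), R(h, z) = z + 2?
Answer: 32*I ≈ 32.0*I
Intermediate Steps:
f = 4
R(h, z) = 2 + z
V(U) = -8 (V(U) = 4*(2 - 4) + 0 = 4*(-2) + 0 = -8 + 0 = -8)
G = -8
C(g) = √2*√g (C(g) = √(2*g) = √2*√g)
(f + C(G))² = (4 + √2*√(-8))² = (4 + √2*(2*I*√2))² = (4 + 4*I)²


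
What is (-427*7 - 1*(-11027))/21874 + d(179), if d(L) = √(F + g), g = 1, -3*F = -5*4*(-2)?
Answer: 4019/10937 + I*√111/3 ≈ 0.36747 + 3.5119*I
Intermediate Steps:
F = -40/3 (F = -(-5*4)*(-2)/3 = -(-20)*(-2)/3 = -⅓*40 = -40/3 ≈ -13.333)
d(L) = I*√111/3 (d(L) = √(-40/3 + 1) = √(-37/3) = I*√111/3)
(-427*7 - 1*(-11027))/21874 + d(179) = (-427*7 - 1*(-11027))/21874 + I*√111/3 = (-2989 + 11027)*(1/21874) + I*√111/3 = 8038*(1/21874) + I*√111/3 = 4019/10937 + I*√111/3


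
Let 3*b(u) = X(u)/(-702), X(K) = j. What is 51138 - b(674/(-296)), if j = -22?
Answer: 53848303/1053 ≈ 51138.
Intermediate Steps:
X(K) = -22
b(u) = 11/1053 (b(u) = (-22/(-702))/3 = (-22*(-1/702))/3 = (⅓)*(11/351) = 11/1053)
51138 - b(674/(-296)) = 51138 - 1*11/1053 = 51138 - 11/1053 = 53848303/1053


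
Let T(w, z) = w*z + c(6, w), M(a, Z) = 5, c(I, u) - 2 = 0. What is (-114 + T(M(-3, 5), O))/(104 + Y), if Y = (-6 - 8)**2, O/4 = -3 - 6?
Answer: -73/75 ≈ -0.97333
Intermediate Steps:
O = -36 (O = 4*(-3 - 6) = 4*(-9) = -36)
c(I, u) = 2 (c(I, u) = 2 + 0 = 2)
Y = 196 (Y = (-14)**2 = 196)
T(w, z) = 2 + w*z (T(w, z) = w*z + 2 = 2 + w*z)
(-114 + T(M(-3, 5), O))/(104 + Y) = (-114 + (2 + 5*(-36)))/(104 + 196) = (-114 + (2 - 180))/300 = (-114 - 178)*(1/300) = -292*1/300 = -73/75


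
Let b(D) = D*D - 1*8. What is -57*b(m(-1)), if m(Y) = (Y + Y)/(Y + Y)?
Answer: 399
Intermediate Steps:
m(Y) = 1 (m(Y) = (2*Y)/((2*Y)) = (2*Y)*(1/(2*Y)) = 1)
b(D) = -8 + D**2 (b(D) = D**2 - 8 = -8 + D**2)
-57*b(m(-1)) = -57*(-8 + 1**2) = -57*(-8 + 1) = -57*(-7) = 399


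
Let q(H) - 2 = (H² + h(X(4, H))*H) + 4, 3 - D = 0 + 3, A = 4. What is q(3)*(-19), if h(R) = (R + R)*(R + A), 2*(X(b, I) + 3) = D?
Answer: 57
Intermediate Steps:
D = 0 (D = 3 - (0 + 3) = 3 - 1*3 = 3 - 3 = 0)
X(b, I) = -3 (X(b, I) = -3 + (½)*0 = -3 + 0 = -3)
h(R) = 2*R*(4 + R) (h(R) = (R + R)*(R + 4) = (2*R)*(4 + R) = 2*R*(4 + R))
q(H) = 6 + H² - 6*H (q(H) = 2 + ((H² + (2*(-3)*(4 - 3))*H) + 4) = 2 + ((H² + (2*(-3)*1)*H) + 4) = 2 + ((H² - 6*H) + 4) = 2 + (4 + H² - 6*H) = 6 + H² - 6*H)
q(3)*(-19) = (6 + 3² - 6*3)*(-19) = (6 + 9 - 18)*(-19) = -3*(-19) = 57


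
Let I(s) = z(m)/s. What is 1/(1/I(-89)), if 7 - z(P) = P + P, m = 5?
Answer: 3/89 ≈ 0.033708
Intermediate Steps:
z(P) = 7 - 2*P (z(P) = 7 - (P + P) = 7 - 2*P)
I(s) = -3/s (I(s) = (7 - 2*5)/s = (7 - 10)/s = -3/s)
1/(1/I(-89)) = 1/(1/(-3/(-89))) = 1/(1/(-3*(-1/89))) = 1/(1/(3/89)) = 1/(89/3) = 3/89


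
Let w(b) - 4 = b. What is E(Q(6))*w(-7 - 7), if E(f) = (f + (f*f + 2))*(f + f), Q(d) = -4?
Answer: 1120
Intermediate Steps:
w(b) = 4 + b
E(f) = 2*f*(2 + f + f²) (E(f) = (f + (f² + 2))*(2*f) = (f + (2 + f²))*(2*f) = (2 + f + f²)*(2*f) = 2*f*(2 + f + f²))
E(Q(6))*w(-7 - 7) = (2*(-4)*(2 - 4 + (-4)²))*(4 + (-7 - 7)) = (2*(-4)*(2 - 4 + 16))*(4 - 14) = (2*(-4)*14)*(-10) = -112*(-10) = 1120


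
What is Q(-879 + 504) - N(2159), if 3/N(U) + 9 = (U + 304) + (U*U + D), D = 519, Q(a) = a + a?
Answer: -3498190503/4664254 ≈ -750.00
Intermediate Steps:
Q(a) = 2*a
N(U) = 3/(814 + U + U²) (N(U) = 3/(-9 + ((U + 304) + (U*U + 519))) = 3/(-9 + ((304 + U) + (U² + 519))) = 3/(-9 + ((304 + U) + (519 + U²))) = 3/(-9 + (823 + U + U²)) = 3/(814 + U + U²))
Q(-879 + 504) - N(2159) = 2*(-879 + 504) - 3/(814 + 2159 + 2159²) = 2*(-375) - 3/(814 + 2159 + 4661281) = -750 - 3/4664254 = -3498190503/4664254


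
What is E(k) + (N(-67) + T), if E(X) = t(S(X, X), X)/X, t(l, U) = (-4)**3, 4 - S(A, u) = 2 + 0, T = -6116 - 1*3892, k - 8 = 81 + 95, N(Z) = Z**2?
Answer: -126945/23 ≈ -5519.3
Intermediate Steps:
k = 184 (k = 8 + (81 + 95) = 8 + 176 = 184)
T = -10008 (T = -6116 - 3892 = -10008)
S(A, u) = 2 (S(A, u) = 4 - (2 + 0) = 4 - 1*2 = 4 - 2 = 2)
t(l, U) = -64
E(X) = -64/X
E(k) + (N(-67) + T) = -64/184 + ((-67)**2 - 10008) = -64*1/184 + (4489 - 10008) = -8/23 - 5519 = -126945/23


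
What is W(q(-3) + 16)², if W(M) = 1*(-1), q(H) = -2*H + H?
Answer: 1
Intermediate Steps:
q(H) = -H
W(M) = -1
W(q(-3) + 16)² = (-1)² = 1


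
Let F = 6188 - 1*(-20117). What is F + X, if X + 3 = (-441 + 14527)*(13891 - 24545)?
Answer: -150045942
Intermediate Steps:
X = -150072247 (X = -3 + (-441 + 14527)*(13891 - 24545) = -3 + 14086*(-10654) = -3 - 150072244 = -150072247)
F = 26305 (F = 6188 + 20117 = 26305)
F + X = 26305 - 150072247 = -150045942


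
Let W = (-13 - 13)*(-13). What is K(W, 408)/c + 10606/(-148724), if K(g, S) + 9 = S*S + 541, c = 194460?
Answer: 2846733793/3615108630 ≈ 0.78745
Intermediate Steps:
W = 338 (W = -26*(-13) = 338)
K(g, S) = 532 + S² (K(g, S) = -9 + (S*S + 541) = -9 + (S² + 541) = -9 + (541 + S²) = 532 + S²)
K(W, 408)/c + 10606/(-148724) = (532 + 408²)/194460 + 10606/(-148724) = (532 + 166464)*(1/194460) + 10606*(-1/148724) = 166996*(1/194460) - 5303/74362 = 41749/48615 - 5303/74362 = 2846733793/3615108630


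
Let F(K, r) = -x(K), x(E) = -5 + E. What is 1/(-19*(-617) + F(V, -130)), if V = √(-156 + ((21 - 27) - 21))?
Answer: 11728/137546167 + I*√183/137546167 ≈ 8.5266e-5 + 9.8351e-8*I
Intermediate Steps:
V = I*√183 (V = √(-156 + (-6 - 21)) = √(-156 - 27) = √(-183) = I*√183 ≈ 13.528*I)
F(K, r) = 5 - K (F(K, r) = -(-5 + K) = 5 - K)
1/(-19*(-617) + F(V, -130)) = 1/(-19*(-617) + (5 - I*√183)) = 1/(11723 + (5 - I*√183)) = 1/(11728 - I*√183)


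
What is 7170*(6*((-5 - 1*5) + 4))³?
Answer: -334523520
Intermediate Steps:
7170*(6*((-5 - 1*5) + 4))³ = 7170*(6*((-5 - 5) + 4))³ = 7170*(6*(-10 + 4))³ = 7170*(6*(-6))³ = 7170*(-36)³ = 7170*(-46656) = -334523520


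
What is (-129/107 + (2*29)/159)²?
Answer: 204633025/289442169 ≈ 0.70699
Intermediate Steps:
(-129/107 + (2*29)/159)² = (-129*1/107 + 58*(1/159))² = (-129/107 + 58/159)² = (-14305/17013)² = 204633025/289442169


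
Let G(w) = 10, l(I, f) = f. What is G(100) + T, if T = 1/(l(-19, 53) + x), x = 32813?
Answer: 328661/32866 ≈ 10.000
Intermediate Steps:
T = 1/32866 (T = 1/(53 + 32813) = 1/32866 ≈ 3.0427e-5)
G(100) + T = 10 + 1/32866 = 328661/32866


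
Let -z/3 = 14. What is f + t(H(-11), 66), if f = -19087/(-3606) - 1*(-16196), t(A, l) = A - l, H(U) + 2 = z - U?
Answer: 58064869/3606 ≈ 16102.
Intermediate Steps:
z = -42 (z = -3*14 = -42)
H(U) = -44 - U (H(U) = -2 + (-42 - U) = -44 - U)
f = 58421863/3606 (f = -19087*(-1/3606) + 16196 = 19087/3606 + 16196 = 58421863/3606 ≈ 16201.)
f + t(H(-11), 66) = 58421863/3606 + ((-44 - 1*(-11)) - 1*66) = 58421863/3606 + ((-44 + 11) - 66) = 58421863/3606 + (-33 - 66) = 58421863/3606 - 99 = 58064869/3606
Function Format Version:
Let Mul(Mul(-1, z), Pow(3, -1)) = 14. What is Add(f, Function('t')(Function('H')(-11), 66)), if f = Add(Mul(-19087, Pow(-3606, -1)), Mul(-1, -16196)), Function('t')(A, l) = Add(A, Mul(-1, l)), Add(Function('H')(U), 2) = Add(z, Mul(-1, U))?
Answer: Rational(58064869, 3606) ≈ 16102.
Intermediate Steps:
z = -42 (z = Mul(-3, 14) = -42)
Function('H')(U) = Add(-44, Mul(-1, U)) (Function('H')(U) = Add(-2, Add(-42, Mul(-1, U))) = Add(-44, Mul(-1, U)))
f = Rational(58421863, 3606) (f = Add(Mul(-19087, Rational(-1, 3606)), 16196) = Add(Rational(19087, 3606), 16196) = Rational(58421863, 3606) ≈ 16201.)
Add(f, Function('t')(Function('H')(-11), 66)) = Add(Rational(58421863, 3606), Add(Add(-44, Mul(-1, -11)), Mul(-1, 66))) = Add(Rational(58421863, 3606), Add(Add(-44, 11), -66)) = Add(Rational(58421863, 3606), Add(-33, -66)) = Add(Rational(58421863, 3606), -99) = Rational(58064869, 3606)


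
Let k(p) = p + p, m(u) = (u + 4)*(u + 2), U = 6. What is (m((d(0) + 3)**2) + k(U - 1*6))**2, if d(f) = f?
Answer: 20449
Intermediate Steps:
m(u) = (2 + u)*(4 + u) (m(u) = (4 + u)*(2 + u) = (2 + u)*(4 + u))
k(p) = 2*p
(m((d(0) + 3)**2) + k(U - 1*6))**2 = ((8 + ((0 + 3)**2)**2 + 6*(0 + 3)**2) + 2*(6 - 1*6))**2 = ((8 + (3**2)**2 + 6*3**2) + 2*(6 - 6))**2 = ((8 + 9**2 + 6*9) + 2*0)**2 = ((8 + 81 + 54) + 0)**2 = (143 + 0)**2 = 143**2 = 20449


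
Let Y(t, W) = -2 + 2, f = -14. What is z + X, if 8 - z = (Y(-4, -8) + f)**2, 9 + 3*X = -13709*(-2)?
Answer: 26845/3 ≈ 8948.3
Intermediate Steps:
X = 27409/3 (X = -3 + (-13709*(-2))/3 = -3 + (1/3)*27418 = -3 + 27418/3 = 27409/3 ≈ 9136.3)
Y(t, W) = 0
z = -188 (z = 8 - (0 - 14)**2 = 8 - 1*(-14)**2 = 8 - 1*196 = 8 - 196 = -188)
z + X = -188 + 27409/3 = 26845/3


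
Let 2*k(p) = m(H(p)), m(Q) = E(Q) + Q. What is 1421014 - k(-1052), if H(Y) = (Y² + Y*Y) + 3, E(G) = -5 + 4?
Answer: 314309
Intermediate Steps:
E(G) = -1
H(Y) = 3 + 2*Y² (H(Y) = (Y² + Y²) + 3 = 2*Y² + 3 = 3 + 2*Y²)
m(Q) = -1 + Q
k(p) = 1 + p² (k(p) = (-1 + (3 + 2*p²))/2 = (2 + 2*p²)/2 = 1 + p²)
1421014 - k(-1052) = 1421014 - (1 + (-1052)²) = 1421014 - (1 + 1106704) = 1421014 - 1*1106705 = 1421014 - 1106705 = 314309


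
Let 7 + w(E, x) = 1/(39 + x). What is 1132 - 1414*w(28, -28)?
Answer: 119916/11 ≈ 10901.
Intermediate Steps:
w(E, x) = -7 + 1/(39 + x)
1132 - 1414*w(28, -28) = 1132 - 1414*(-272 - 7*(-28))/(39 - 28) = 1132 - 1414*(-272 + 196)/11 = 1132 - 1414*(-76)/11 = 1132 - 1414*(-76/11) = 1132 + 107464/11 = 119916/11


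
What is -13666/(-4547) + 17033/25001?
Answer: 419112717/113679547 ≈ 3.6868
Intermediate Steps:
-13666/(-4547) + 17033/25001 = -13666*(-1/4547) + 17033*(1/25001) = 13666/4547 + 17033/25001 = 419112717/113679547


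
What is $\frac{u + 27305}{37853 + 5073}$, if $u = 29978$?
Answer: $\frac{57283}{42926} \approx 1.3345$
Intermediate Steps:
$\frac{u + 27305}{37853 + 5073} = \frac{29978 + 27305}{37853 + 5073} = \frac{57283}{42926}$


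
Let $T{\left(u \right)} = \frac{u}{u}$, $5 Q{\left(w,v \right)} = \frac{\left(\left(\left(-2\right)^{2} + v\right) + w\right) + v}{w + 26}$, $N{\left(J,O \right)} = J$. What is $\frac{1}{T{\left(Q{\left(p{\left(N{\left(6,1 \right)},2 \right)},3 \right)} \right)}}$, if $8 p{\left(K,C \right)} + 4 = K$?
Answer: $1$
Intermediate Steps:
$p{\left(K,C \right)} = - \frac{1}{2} + \frac{K}{8}$
$Q{\left(w,v \right)} = \frac{4 + w + 2 v}{5 \left(26 + w\right)}$ ($Q{\left(w,v \right)} = \frac{\left(\left(\left(\left(-2\right)^{2} + v\right) + w\right) + v\right) \frac{1}{w + 26}}{5} = \frac{\left(\left(\left(4 + v\right) + w\right) + v\right) \frac{1}{26 + w}}{5} = \frac{\left(\left(4 + v + w\right) + v\right) \frac{1}{26 + w}}{5} = \frac{\left(4 + w + 2 v\right) \frac{1}{26 + w}}{5} = \frac{\frac{1}{26 + w} \left(4 + w + 2 v\right)}{5} = \frac{4 + w + 2 v}{5 \left(26 + w\right)}$)
$T{\left(u \right)} = 1$
$\frac{1}{T{\left(Q{\left(p{\left(N{\left(6,1 \right)},2 \right)},3 \right)} \right)}} = 1^{-1} = 1$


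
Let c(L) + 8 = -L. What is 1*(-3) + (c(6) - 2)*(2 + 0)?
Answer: -35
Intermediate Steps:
c(L) = -8 - L
1*(-3) + (c(6) - 2)*(2 + 0) = 1*(-3) + ((-8 - 1*6) - 2)*(2 + 0) = -3 + ((-8 - 6) - 2)*2 = -3 + (-14 - 2)*2 = -3 - 16*2 = -3 - 32 = -35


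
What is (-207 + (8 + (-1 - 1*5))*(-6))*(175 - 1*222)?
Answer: 10293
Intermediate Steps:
(-207 + (8 + (-1 - 1*5))*(-6))*(175 - 1*222) = (-207 + (8 + (-1 - 5))*(-6))*(175 - 222) = (-207 + (8 - 6)*(-6))*(-47) = (-207 + 2*(-6))*(-47) = (-207 - 12)*(-47) = -219*(-47) = 10293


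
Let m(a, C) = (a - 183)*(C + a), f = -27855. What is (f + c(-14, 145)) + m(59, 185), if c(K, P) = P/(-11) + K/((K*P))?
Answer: -92708059/1595 ≈ -58124.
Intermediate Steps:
c(K, P) = 1/P - P/11 (c(K, P) = P*(-1/11) + K*(1/(K*P)) = -P/11 + 1/P = 1/P - P/11)
m(a, C) = (-183 + a)*(C + a)
(f + c(-14, 145)) + m(59, 185) = (-27855 + (1/145 - 1/11*145)) + (59**2 - 183*185 - 183*59 + 185*59) = (-27855 + (1/145 - 145/11)) + (3481 - 33855 - 10797 + 10915) = (-27855 - 21014/1595) - 30256 = -44449739/1595 - 30256 = -92708059/1595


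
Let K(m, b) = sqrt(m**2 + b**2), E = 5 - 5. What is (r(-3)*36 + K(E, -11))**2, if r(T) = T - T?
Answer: 121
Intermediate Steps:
r(T) = 0
E = 0
K(m, b) = sqrt(b**2 + m**2)
(r(-3)*36 + K(E, -11))**2 = (0*36 + sqrt((-11)**2 + 0**2))**2 = (0 + sqrt(121 + 0))**2 = (0 + sqrt(121))**2 = (0 + 11)**2 = 11**2 = 121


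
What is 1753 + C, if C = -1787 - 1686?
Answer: -1720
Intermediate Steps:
C = -3473
1753 + C = 1753 - 3473 = -1720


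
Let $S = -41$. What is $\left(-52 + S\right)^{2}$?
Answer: $8649$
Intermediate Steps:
$\left(-52 + S\right)^{2} = \left(-52 - 41\right)^{2} = \left(-93\right)^{2} = 8649$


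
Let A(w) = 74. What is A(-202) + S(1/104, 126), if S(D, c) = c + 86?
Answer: 286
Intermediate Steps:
S(D, c) = 86 + c
A(-202) + S(1/104, 126) = 74 + (86 + 126) = 74 + 212 = 286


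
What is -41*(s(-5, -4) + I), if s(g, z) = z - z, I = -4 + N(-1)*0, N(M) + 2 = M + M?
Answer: 164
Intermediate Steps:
N(M) = -2 + 2*M (N(M) = -2 + (M + M) = -2 + 2*M)
I = -4 (I = -4 + (-2 + 2*(-1))*0 = -4 + (-2 - 2)*0 = -4 - 4*0 = -4 + 0 = -4)
s(g, z) = 0
-41*(s(-5, -4) + I) = -41*(0 - 4) = -41*(-4) = 164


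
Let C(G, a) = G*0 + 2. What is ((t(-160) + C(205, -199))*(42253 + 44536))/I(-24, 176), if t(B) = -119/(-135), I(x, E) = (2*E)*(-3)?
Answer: -33760921/142560 ≈ -236.82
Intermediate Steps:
I(x, E) = -6*E
t(B) = 119/135 (t(B) = -119*(-1/135) = 119/135)
C(G, a) = 2 (C(G, a) = 0 + 2 = 2)
((t(-160) + C(205, -199))*(42253 + 44536))/I(-24, 176) = ((119/135 + 2)*(42253 + 44536))/((-6*176)) = ((389/135)*86789)/(-1056) = (33760921/135)*(-1/1056) = -33760921/142560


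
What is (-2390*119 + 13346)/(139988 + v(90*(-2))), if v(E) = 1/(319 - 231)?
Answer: -23853632/12318945 ≈ -1.9363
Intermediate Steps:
v(E) = 1/88
(-2390*119 + 13346)/(139988 + v(90*(-2))) = (-2390*119 + 13346)/(139988 + 1/88) = (-284410 + 13346)/(12318945/88) = -271064*88/12318945 = -23853632/12318945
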